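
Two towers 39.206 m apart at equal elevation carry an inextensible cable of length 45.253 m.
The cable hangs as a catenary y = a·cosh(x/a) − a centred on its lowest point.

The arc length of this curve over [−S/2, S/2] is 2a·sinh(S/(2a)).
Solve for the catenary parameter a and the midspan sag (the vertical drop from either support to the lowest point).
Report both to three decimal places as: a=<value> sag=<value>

seed: a₀ = √(S³/(24(L−S))) = √(39.206³/(24·6.047)) = 20.377608
iter 1: u=0.961987  f(a)=+2.860e-01  f'(a)=-6.503e-01  a ← 20.377608 − (+2.860e-01/-6.503e-01) = 20.817499
iter 2: u=0.941660  f(a)=+9.525e-03  f'(a)=-6.076e-01  a ← 20.817499 − (+9.525e-03/-6.076e-01) = 20.833175
iter 3: u=0.940951  f(a)=+1.137e-05  f'(a)=-6.062e-01  a ← 20.833175 − (+1.137e-05/-6.062e-01) = 20.833193
iter 4: u=0.940950  f(a)=+1.623e-11  f'(a)=-6.062e-01  a ← 20.833193 − (+1.623e-11/-6.062e-01) = 20.833193
iter 5: u=0.940950  f(a)=+0.000e+00  f'(a)=-6.062e-01  a ← 20.833193 − (+0.000e+00/-6.062e-01) = 20.833193
converged: |Δa| < 1e-12 after 5 iterations
sag = a·(cosh(S/(2a)) − 1) = 20.833193·(cosh(0.940950) − 1) = 9.923602
T_max/T_min = cosh(S/(2a)) = 1.476336

a=20.833 sag=9.924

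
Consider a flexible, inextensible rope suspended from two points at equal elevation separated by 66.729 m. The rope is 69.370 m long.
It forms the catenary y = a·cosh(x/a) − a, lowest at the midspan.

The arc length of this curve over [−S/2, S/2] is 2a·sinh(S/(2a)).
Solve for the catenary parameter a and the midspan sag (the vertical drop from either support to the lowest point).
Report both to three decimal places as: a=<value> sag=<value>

a=68.870 sag=8.241

seed: a₀ = √(S³/(24(L−S))) = √(66.729³/(24·2.641)) = 68.467127
iter 1: u=0.487307  f(a)=+3.154e-02  f'(a)=-7.899e-02  a ← 68.467127 − (+3.154e-02/-7.899e-02) = 68.866341
iter 2: u=0.484482  f(a)=+2.779e-04  f'(a)=-7.761e-02  a ← 68.866341 − (+2.779e-04/-7.761e-02) = 68.869922
iter 3: u=0.484457  f(a)=+2.202e-08  f'(a)=-7.759e-02  a ← 68.869922 − (+2.202e-08/-7.759e-02) = 68.869922
iter 4: u=0.484457  f(a)=+1.421e-14  f'(a)=-7.759e-02  a ← 68.869922 − (+1.421e-14/-7.759e-02) = 68.869922
converged: |Δa| < 1e-12 after 4 iterations
sag = a·(cosh(S/(2a)) − 1) = 68.869922·(cosh(0.484457) − 1) = 8.241137
T_max/T_min = cosh(S/(2a)) = 1.119662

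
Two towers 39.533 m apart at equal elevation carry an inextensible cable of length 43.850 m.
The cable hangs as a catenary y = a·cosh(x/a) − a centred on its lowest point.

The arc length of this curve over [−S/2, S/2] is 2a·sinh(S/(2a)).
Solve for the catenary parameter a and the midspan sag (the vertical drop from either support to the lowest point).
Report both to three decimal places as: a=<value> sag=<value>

a=24.810 sag=8.300

seed: a₀ = √(S³/(24(L−S))) = √(39.533³/(24·4.317)) = 24.419851
iter 1: u=0.809444  f(a)=+1.437e-01  f'(a)=-3.773e-01  a ← 24.419851 − (+1.437e-01/-3.773e-01) = 24.800607
iter 2: u=0.797017  f(a)=+3.429e-03  f'(a)=-3.595e-01  a ← 24.800607 − (+3.429e-03/-3.595e-01) = 24.810146
iter 3: u=0.796710  f(a)=+2.059e-06  f'(a)=-3.590e-01  a ← 24.810146 − (+2.059e-06/-3.590e-01) = 24.810151
iter 4: u=0.796710  f(a)=+7.603e-13  f'(a)=-3.590e-01  a ← 24.810151 − (+7.603e-13/-3.590e-01) = 24.810151
converged: |Δa| < 1e-12 after 4 iterations
sag = a·(cosh(S/(2a)) − 1) = 24.810151·(cosh(0.796710) − 1) = 8.299503
T_max/T_min = cosh(S/(2a)) = 1.334520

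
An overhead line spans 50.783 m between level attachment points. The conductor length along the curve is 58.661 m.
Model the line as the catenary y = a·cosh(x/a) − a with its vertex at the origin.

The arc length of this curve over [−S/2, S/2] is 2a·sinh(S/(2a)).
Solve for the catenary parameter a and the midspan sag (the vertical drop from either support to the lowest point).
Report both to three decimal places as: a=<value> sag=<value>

a=26.910 sag=12.895

seed: a₀ = √(S³/(24(L−S))) = √(50.783³/(24·7.878)) = 26.318669
iter 1: u=0.964771  f(a)=+3.749e-01  f'(a)=-6.563e-01  a ← 26.318669 − (+3.749e-01/-6.563e-01) = 26.889878
iter 2: u=0.944277  f(a)=+1.255e-02  f'(a)=-6.130e-01  a ← 26.889878 − (+1.255e-02/-6.130e-01) = 26.910353
iter 3: u=0.943559  f(a)=+1.515e-05  f'(a)=-6.115e-01  a ← 26.910353 − (+1.515e-05/-6.115e-01) = 26.910378
iter 4: u=0.943558  f(a)=+2.213e-11  f'(a)=-6.115e-01  a ← 26.910378 − (+2.213e-11/-6.115e-01) = 26.910378
iter 5: u=0.943558  f(a)=+0.000e+00  f'(a)=-6.115e-01  a ← 26.910378 − (+0.000e+00/-6.115e-01) = 26.910378
converged: |Δa| < 1e-12 after 5 iterations
sag = a·(cosh(S/(2a)) − 1) = 26.910378·(cosh(0.943558) − 1) = 12.894731
T_max/T_min = cosh(S/(2a)) = 1.479173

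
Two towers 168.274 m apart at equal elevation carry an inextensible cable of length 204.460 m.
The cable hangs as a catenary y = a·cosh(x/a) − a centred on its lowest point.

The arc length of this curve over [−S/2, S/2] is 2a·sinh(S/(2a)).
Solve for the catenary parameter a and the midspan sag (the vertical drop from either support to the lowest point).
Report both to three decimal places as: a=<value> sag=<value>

seed: a₀ = √(S³/(24(L−S))) = √(168.274³/(24·36.186)) = 74.071240
iter 1: u=1.135893  f(a)=+2.407e+00  f'(a)=-1.109e+00  a ← 74.071240 − (+2.407e+00/-1.109e+00) = 76.241942
iter 2: u=1.103553  f(a)=+1.099e-01  f'(a)=-1.010e+00  a ← 76.241942 − (+1.099e-01/-1.010e+00) = 76.350746
iter 3: u=1.101980  f(a)=+2.532e-04  f'(a)=-1.005e+00  a ← 76.350746 − (+2.532e-04/-1.005e+00) = 76.350998
iter 4: u=1.101976  f(a)=+1.351e-09  f'(a)=-1.005e+00  a ← 76.350998 − (+1.351e-09/-1.005e+00) = 76.350998
iter 5: u=1.101976  f(a)=+0.000e+00  f'(a)=-1.005e+00  a ← 76.350998 − (+0.000e+00/-1.005e+00) = 76.350998
converged: |Δa| < 1e-12 after 5 iterations
sag = a·(cosh(S/(2a)) − 1) = 76.350998·(cosh(1.101976) − 1) = 51.243860
T_max/T_min = cosh(S/(2a)) = 1.671162

a=76.351 sag=51.244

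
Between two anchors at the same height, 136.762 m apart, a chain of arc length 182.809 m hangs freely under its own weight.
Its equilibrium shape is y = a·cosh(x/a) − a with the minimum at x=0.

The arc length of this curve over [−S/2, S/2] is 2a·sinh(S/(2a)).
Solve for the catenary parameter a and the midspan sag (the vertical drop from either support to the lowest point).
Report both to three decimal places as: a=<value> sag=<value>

seed: a₀ = √(S³/(24(L−S))) = √(136.762³/(24·46.047)) = 48.110722
iter 1: u=1.421326  f(a)=+4.881e+00  f'(a)=-2.330e+00  a ← 48.110722 − (+4.881e+00/-2.330e+00) = 50.205783
iter 2: u=1.362014  f(a)=+3.370e-01  f'(a)=-2.018e+00  a ← 50.205783 − (+3.370e-01/-2.018e+00) = 50.372728
iter 3: u=1.357500  f(a)=+1.869e-03  f'(a)=-1.996e+00  a ← 50.372728 − (+1.869e-03/-1.996e+00) = 50.373664
iter 4: u=1.357475  f(a)=+5.820e-08  f'(a)=-1.996e+00  a ← 50.373664 − (+5.820e-08/-1.996e+00) = 50.373664
iter 5: u=1.357475  f(a)=+0.000e+00  f'(a)=-1.996e+00  a ← 50.373664 − (+0.000e+00/-1.996e+00) = 50.373664
converged: |Δa| < 1e-12 after 5 iterations
sag = a·(cosh(S/(2a)) − 1) = 50.373664·(cosh(1.357475) − 1) = 53.992464
T_max/T_min = cosh(S/(2a)) = 2.071839

a=50.374 sag=53.992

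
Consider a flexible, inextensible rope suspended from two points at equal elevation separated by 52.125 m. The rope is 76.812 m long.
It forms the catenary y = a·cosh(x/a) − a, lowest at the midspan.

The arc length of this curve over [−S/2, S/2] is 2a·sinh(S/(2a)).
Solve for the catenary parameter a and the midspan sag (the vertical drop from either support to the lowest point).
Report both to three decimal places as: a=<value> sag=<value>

a=16.458 sag=25.326

seed: a₀ = √(S³/(24(L−S))) = √(52.125³/(24·24.687)) = 15.460706
iter 1: u=1.685725  f(a)=+3.755e+00  f'(a)=-4.198e+00  a ← 15.460706 − (+3.755e+00/-4.198e+00) = 16.355048
iter 2: u=1.593545  f(a)=+3.504e-01  f'(a)=-3.448e+00  a ← 16.355048 − (+3.504e-01/-3.448e+00) = 16.456682
iter 3: u=1.583703  f(a)=+3.747e-03  f'(a)=-3.375e+00  a ← 16.456682 − (+3.747e-03/-3.375e+00) = 16.457793
iter 4: u=1.583596  f(a)=+4.384e-07  f'(a)=-3.374e+00  a ← 16.457793 − (+4.384e-07/-3.374e+00) = 16.457793
iter 5: u=1.583596  f(a)=+0.000e+00  f'(a)=-3.374e+00  a ← 16.457793 − (+0.000e+00/-3.374e+00) = 16.457793
converged: |Δa| < 1e-12 after 5 iterations
sag = a·(cosh(S/(2a)) − 1) = 16.457793·(cosh(1.583596) − 1) = 25.325933
T_max/T_min = cosh(S/(2a)) = 2.538841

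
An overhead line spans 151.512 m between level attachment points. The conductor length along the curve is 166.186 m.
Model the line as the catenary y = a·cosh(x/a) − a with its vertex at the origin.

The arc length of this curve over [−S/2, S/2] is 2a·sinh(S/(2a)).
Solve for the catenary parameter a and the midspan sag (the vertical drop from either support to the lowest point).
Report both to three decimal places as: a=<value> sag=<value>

a=100.791 sag=29.836

seed: a₀ = √(S³/(24(L−S))) = √(151.512³/(24·14.674)) = 99.378095
iter 1: u=0.762301  f(a)=+4.323e-01  f'(a)=-3.128e-01  a ← 99.378095 − (+4.323e-01/-3.128e-01) = 100.759968
iter 2: u=0.751846  f(a)=+9.182e-03  f'(a)=-2.997e-01  a ← 100.759968 − (+9.182e-03/-2.997e-01) = 100.790609
iter 3: u=0.751618  f(a)=+4.342e-06  f'(a)=-2.994e-01  a ← 100.790609 − (+4.342e-06/-2.994e-01) = 100.790623
iter 4: u=0.751618  f(a)=+9.948e-13  f'(a)=-2.994e-01  a ← 100.790623 − (+9.948e-13/-2.994e-01) = 100.790623
converged: |Δa| < 1e-12 after 4 iterations
sag = a·(cosh(S/(2a)) − 1) = 100.790623·(cosh(0.751618) − 1) = 29.835547
T_max/T_min = cosh(S/(2a)) = 1.296015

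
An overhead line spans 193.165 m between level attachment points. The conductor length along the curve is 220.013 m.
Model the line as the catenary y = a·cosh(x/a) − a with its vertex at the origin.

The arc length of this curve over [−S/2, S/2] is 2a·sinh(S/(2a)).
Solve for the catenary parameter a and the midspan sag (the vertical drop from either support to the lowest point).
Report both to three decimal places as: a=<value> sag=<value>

a=107.900 sag=46.190

seed: a₀ = √(S³/(24(L−S))) = √(193.165³/(24·26.848)) = 105.762344
iter 1: u=0.913203  f(a)=+1.142e+00  f'(a)=-5.513e-01  a ← 105.762344 − (+1.142e+00/-5.513e-01) = 107.833662
iter 2: u=0.895662  f(a)=+3.441e-02  f'(a)=-5.185e-01  a ← 107.833662 − (+3.441e-02/-5.185e-01) = 107.900021
iter 3: u=0.895111  f(a)=+3.340e-05  f'(a)=-5.175e-01  a ← 107.900021 − (+3.340e-05/-5.175e-01) = 107.900086
iter 4: u=0.895111  f(a)=+3.155e-11  f'(a)=-5.175e-01  a ← 107.900086 − (+3.155e-11/-5.175e-01) = 107.900086
converged: |Δa| < 1e-12 after 4 iterations
sag = a·(cosh(S/(2a)) − 1) = 107.900086·(cosh(0.895111) − 1) = 46.190337
T_max/T_min = cosh(S/(2a)) = 1.428084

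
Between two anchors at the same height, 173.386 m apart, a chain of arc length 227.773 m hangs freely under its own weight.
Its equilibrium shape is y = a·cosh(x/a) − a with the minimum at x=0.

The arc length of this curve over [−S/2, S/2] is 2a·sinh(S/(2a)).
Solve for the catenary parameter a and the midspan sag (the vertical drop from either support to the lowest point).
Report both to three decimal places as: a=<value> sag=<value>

seed: a₀ = √(S³/(24(L−S))) = √(173.386³/(24·54.387)) = 63.192839
iter 1: u=1.371880  f(a)=+5.353e+00  f'(a)=-2.068e+00  a ← 63.192839 − (+5.353e+00/-2.068e+00) = 65.781762
iter 2: u=1.317888  f(a)=+3.466e-01  f'(a)=-1.808e+00  a ← 65.781762 − (+3.466e-01/-1.808e+00) = 65.973447
iter 3: u=1.314059  f(a)=+1.675e-03  f'(a)=-1.791e+00  a ← 65.973447 − (+1.675e-03/-1.791e+00) = 65.974383
iter 4: u=1.314040  f(a)=+3.953e-08  f'(a)=-1.790e+00  a ← 65.974383 − (+3.953e-08/-1.790e+00) = 65.974383
iter 5: u=1.314040  f(a)=+5.684e-14  f'(a)=-1.790e+00  a ← 65.974383 − (+5.684e-14/-1.790e+00) = 65.974383
converged: |Δa| < 1e-12 after 5 iterations
sag = a·(cosh(S/(2a)) − 1) = 65.974383·(cosh(1.314040) − 1) = 65.641551
T_max/T_min = cosh(S/(2a)) = 1.994955

a=65.974 sag=65.642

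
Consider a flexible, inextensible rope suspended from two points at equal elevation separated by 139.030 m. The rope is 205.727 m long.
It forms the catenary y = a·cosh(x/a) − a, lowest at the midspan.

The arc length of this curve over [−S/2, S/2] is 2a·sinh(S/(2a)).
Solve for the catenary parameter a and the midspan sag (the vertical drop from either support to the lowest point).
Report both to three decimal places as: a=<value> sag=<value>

seed: a₀ = √(S³/(24(L−S))) = √(139.030³/(24·66.697)) = 40.973590
iter 1: u=1.696581  f(a)=+1.028e+01  f'(a)=-4.294e+00  a ← 40.973590 − (+1.028e+01/-4.294e+00) = 43.368332
iter 2: u=1.602898  f(a)=+9.705e-01  f'(a)=-3.519e+00  a ← 43.368332 − (+9.705e-01/-3.519e+00) = 43.644139
iter 3: u=1.592768  f(a)=+1.063e-02  f'(a)=-3.442e+00  a ← 43.644139 − (+1.063e-02/-3.442e+00) = 43.647228
iter 4: u=1.592656  f(a)=+1.307e-06  f'(a)=-3.441e+00  a ← 43.647228 − (+1.307e-06/-3.441e+00) = 43.647228
iter 5: u=1.592656  f(a)=+0.000e+00  f'(a)=-3.441e+00  a ← 43.647228 − (+0.000e+00/-3.441e+00) = 43.647228
converged: |Δa| < 1e-12 after 5 iterations
sag = a·(cosh(S/(2a)) − 1) = 43.647228·(cosh(1.592656) − 1) = 68.093454
T_max/T_min = cosh(S/(2a)) = 2.560087

a=43.647 sag=68.093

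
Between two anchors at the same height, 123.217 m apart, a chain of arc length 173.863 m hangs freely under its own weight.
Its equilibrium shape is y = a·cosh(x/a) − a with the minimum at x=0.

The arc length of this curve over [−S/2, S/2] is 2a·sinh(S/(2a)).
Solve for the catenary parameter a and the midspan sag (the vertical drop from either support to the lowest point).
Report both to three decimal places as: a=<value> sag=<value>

a=41.452 sag=54.857

seed: a₀ = √(S³/(24(L−S))) = √(123.217³/(24·50.646)) = 39.230853
iter 1: u=1.570409  f(a)=+6.625e+00  f'(a)=-3.277e+00  a ← 39.230853 − (+6.625e+00/-3.277e+00) = 41.252159
iter 2: u=1.493461  f(a)=+5.464e-01  f'(a)=-2.757e+00  a ← 41.252159 − (+5.464e-01/-2.757e+00) = 41.450344
iter 3: u=1.486321  f(a)=+4.456e-03  f'(a)=-2.712e+00  a ← 41.450344 − (+4.456e-03/-2.712e+00) = 41.451987
iter 4: u=1.486262  f(a)=+3.017e-07  f'(a)=-2.712e+00  a ← 41.451987 − (+3.017e-07/-2.712e+00) = 41.451987
iter 5: u=1.486262  f(a)=+0.000e+00  f'(a)=-2.712e+00  a ← 41.451987 − (+0.000e+00/-2.712e+00) = 41.451987
converged: |Δa| < 1e-12 after 5 iterations
sag = a·(cosh(S/(2a)) − 1) = 41.451987·(cosh(1.486262) − 1) = 54.856647
T_max/T_min = cosh(S/(2a)) = 2.323378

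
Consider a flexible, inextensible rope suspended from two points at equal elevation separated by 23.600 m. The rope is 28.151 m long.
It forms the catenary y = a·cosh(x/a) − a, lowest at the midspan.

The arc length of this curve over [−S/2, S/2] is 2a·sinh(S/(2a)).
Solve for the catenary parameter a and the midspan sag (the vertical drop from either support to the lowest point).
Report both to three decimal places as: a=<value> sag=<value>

seed: a₀ = √(S³/(24(L−S))) = √(23.600³/(24·4.551)) = 10.970059
iter 1: u=1.075655  f(a)=+2.707e-01  f'(a)=-9.298e-01  a ← 10.970059 − (+2.707e-01/-9.298e-01) = 11.261158
iter 2: u=1.047850  f(a)=+1.115e-02  f'(a)=-8.546e-01  a ← 11.261158 − (+1.115e-02/-8.546e-01) = 11.274201
iter 3: u=1.046637  f(a)=+2.071e-05  f'(a)=-8.514e-01  a ← 11.274201 − (+2.071e-05/-8.514e-01) = 11.274226
iter 4: u=1.046635  f(a)=+7.176e-11  f'(a)=-8.514e-01  a ← 11.274226 − (+7.176e-11/-8.514e-01) = 11.274226
iter 5: u=1.046635  f(a)=-7.105e-15  f'(a)=-8.514e-01  a ← 11.274226 − (-7.105e-15/-8.514e-01) = 11.274226
converged: |Δa| < 1e-12 after 5 iterations
sag = a·(cosh(S/(2a)) − 1) = 11.274226·(cosh(1.046635) − 1) = 6.759849
T_max/T_min = cosh(S/(2a)) = 1.599584

a=11.274 sag=6.760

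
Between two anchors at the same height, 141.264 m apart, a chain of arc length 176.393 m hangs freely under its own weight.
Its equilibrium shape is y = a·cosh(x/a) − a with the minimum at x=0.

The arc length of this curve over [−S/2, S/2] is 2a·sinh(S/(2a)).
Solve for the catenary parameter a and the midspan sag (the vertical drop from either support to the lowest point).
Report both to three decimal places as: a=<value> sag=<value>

a=59.868 sag=46.728

seed: a₀ = √(S³/(24(L−S))) = √(141.264³/(24·35.129)) = 57.824080
iter 1: u=1.221498  f(a)=+2.716e+00  f'(a)=-1.406e+00  a ← 57.824080 − (+2.716e+00/-1.406e+00) = 59.755301
iter 2: u=1.182021  f(a)=+1.420e-01  f'(a)=-1.263e+00  a ← 59.755301 − (+1.420e-01/-1.263e+00) = 59.867749
iter 3: u=1.179800  f(a)=+4.355e-04  f'(a)=-1.255e+00  a ← 59.867749 − (+4.355e-04/-1.255e+00) = 59.868096
iter 4: u=1.179794  f(a)=+4.125e-09  f'(a)=-1.255e+00  a ← 59.868096 − (+4.125e-09/-1.255e+00) = 59.868096
iter 5: u=1.179794  f(a)=+5.684e-14  f'(a)=-1.255e+00  a ← 59.868096 − (+5.684e-14/-1.255e+00) = 59.868096
converged: |Δa| < 1e-12 after 5 iterations
sag = a·(cosh(S/(2a)) − 1) = 59.868096·(cosh(1.179794) − 1) = 46.728393
T_max/T_min = cosh(S/(2a)) = 1.780522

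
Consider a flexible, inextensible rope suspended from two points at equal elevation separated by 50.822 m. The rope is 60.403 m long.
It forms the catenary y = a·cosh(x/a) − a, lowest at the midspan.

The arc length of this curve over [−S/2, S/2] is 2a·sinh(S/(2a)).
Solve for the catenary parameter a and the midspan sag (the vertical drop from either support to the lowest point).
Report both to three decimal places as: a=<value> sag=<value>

a=24.541 sag=14.374

seed: a₀ = √(S³/(24(L−S))) = √(50.822³/(24·9.581)) = 23.892775
iter 1: u=1.063543  f(a)=+5.567e-01  f'(a)=-8.965e-01  a ← 23.892775 − (+5.567e-01/-8.965e-01) = 24.513763
iter 2: u=1.036601  f(a)=+2.244e-02  f'(a)=-8.255e-01  a ← 24.513763 − (+2.244e-02/-8.255e-01) = 24.540948
iter 3: u=1.035453  f(a)=+3.986e-05  f'(a)=-8.226e-01  a ← 24.540948 − (+3.986e-05/-8.226e-01) = 24.540997
iter 4: u=1.035451  f(a)=+1.263e-10  f'(a)=-8.226e-01  a ← 24.540997 − (+1.263e-10/-8.226e-01) = 24.540997
iter 5: u=1.035451  f(a)=+7.105e-15  f'(a)=-8.226e-01  a ← 24.540997 − (+7.105e-15/-8.226e-01) = 24.540997
converged: |Δa| < 1e-12 after 5 iterations
sag = a·(cosh(S/(2a)) − 1) = 24.540997·(cosh(1.035451) − 1) = 14.374182
T_max/T_min = cosh(S/(2a)) = 1.585721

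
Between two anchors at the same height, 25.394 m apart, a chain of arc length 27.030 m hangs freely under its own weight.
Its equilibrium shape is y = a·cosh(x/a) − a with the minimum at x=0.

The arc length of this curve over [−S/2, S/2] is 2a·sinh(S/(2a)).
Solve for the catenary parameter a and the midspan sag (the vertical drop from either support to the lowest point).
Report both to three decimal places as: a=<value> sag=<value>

a=20.617 sag=4.035

seed: a₀ = √(S³/(24(L−S))) = √(25.394³/(24·1.636)) = 20.422053
iter 1: u=0.621730  f(a)=+3.191e-02  f'(a)=-1.665e-01  a ← 20.422053 − (+3.191e-02/-1.665e-01) = 20.613720
iter 2: u=0.615949  f(a)=+4.548e-04  f'(a)=-1.618e-01  a ← 20.613720 − (+4.548e-04/-1.618e-01) = 20.616531
iter 3: u=0.615865  f(a)=+9.536e-08  f'(a)=-1.617e-01  a ← 20.616531 − (+9.536e-08/-1.617e-01) = 20.616532
iter 4: u=0.615865  f(a)=+3.553e-15  f'(a)=-1.617e-01  a ← 20.616532 − (+3.553e-15/-1.617e-01) = 20.616532
converged: |Δa| < 1e-12 after 4 iterations
sag = a·(cosh(S/(2a)) − 1) = 20.616532·(cosh(0.615865) − 1) = 4.034971
T_max/T_min = cosh(S/(2a)) = 1.195715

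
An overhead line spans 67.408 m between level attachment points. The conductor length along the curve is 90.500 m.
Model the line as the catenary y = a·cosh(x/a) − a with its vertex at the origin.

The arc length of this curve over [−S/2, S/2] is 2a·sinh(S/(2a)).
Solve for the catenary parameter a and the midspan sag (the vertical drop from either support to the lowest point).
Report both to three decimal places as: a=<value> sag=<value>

a=24.633 sag=26.888

seed: a₀ = √(S³/(24(L−S))) = √(67.408³/(24·23.092)) = 23.508817
iter 1: u=1.433675  f(a)=+2.493e+00  f'(a)=-2.399e+00  a ← 23.508817 − (+2.493e+00/-2.399e+00) = 24.547822
iter 2: u=1.372994  f(a)=+1.748e-01  f'(a)=-2.073e+00  a ← 24.547822 − (+1.748e-01/-2.073e+00) = 24.632116
iter 3: u=1.368295  f(a)=+1.003e-03  f'(a)=-2.050e+00  a ← 24.632116 − (+1.003e-03/-2.050e+00) = 24.632605
iter 4: u=1.368268  f(a)=+3.340e-08  f'(a)=-2.050e+00  a ← 24.632605 − (+3.340e-08/-2.050e+00) = 24.632605
iter 5: u=1.368268  f(a)=+0.000e+00  f'(a)=-2.050e+00  a ← 24.632605 − (+0.000e+00/-2.050e+00) = 24.632605
converged: |Δa| < 1e-12 after 5 iterations
sag = a·(cosh(S/(2a)) − 1) = 24.632605·(cosh(1.368268) − 1) = 26.887563
T_max/T_min = cosh(S/(2a)) = 2.091544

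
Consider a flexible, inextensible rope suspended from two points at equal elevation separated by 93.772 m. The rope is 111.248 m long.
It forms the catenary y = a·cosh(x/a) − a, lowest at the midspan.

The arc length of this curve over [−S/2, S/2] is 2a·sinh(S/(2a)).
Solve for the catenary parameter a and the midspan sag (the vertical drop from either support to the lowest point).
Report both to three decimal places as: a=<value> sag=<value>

seed: a₀ = √(S³/(24(L−S))) = √(93.772³/(24·17.476)) = 44.338718
iter 1: u=1.057451  f(a)=+1.004e+00  f'(a)=-8.800e-01  a ← 44.338718 − (+1.004e+00/-8.800e-01) = 45.479019
iter 2: u=1.030937  f(a)=+4.002e-02  f'(a)=-8.111e-01  a ← 45.479019 − (+4.002e-02/-8.111e-01) = 45.528353
iter 3: u=1.029820  f(a)=+6.948e-05  f'(a)=-8.083e-01  a ← 45.528353 − (+6.948e-05/-8.083e-01) = 45.528439
iter 4: u=1.029818  f(a)=+2.103e-10  f'(a)=-8.083e-01  a ← 45.528439 − (+2.103e-10/-8.083e-01) = 45.528439
iter 5: u=1.029818  f(a)=-1.421e-14  f'(a)=-8.083e-01  a ← 45.528439 − (-1.421e-14/-8.083e-01) = 45.528439
converged: |Δa| < 1e-12 after 5 iterations
sag = a·(cosh(S/(2a)) − 1) = 45.528439·(cosh(1.029818) − 1) = 26.352491
T_max/T_min = cosh(S/(2a)) = 1.578814

a=45.528 sag=26.352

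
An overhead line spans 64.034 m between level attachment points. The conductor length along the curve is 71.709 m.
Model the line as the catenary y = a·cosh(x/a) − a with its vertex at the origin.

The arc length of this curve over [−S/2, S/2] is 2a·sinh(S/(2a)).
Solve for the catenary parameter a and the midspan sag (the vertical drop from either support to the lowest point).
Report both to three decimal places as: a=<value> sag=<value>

a=38.416 sag=14.133

seed: a₀ = √(S³/(24(L−S))) = √(64.034³/(24·7.675)) = 37.754710
iter 1: u=0.848027  f(a)=+2.807e-01  f'(a)=-4.366e-01  a ← 37.754710 − (+2.807e-01/-4.366e-01) = 38.397781
iter 2: u=0.833824  f(a)=+7.334e-03  f'(a)=-4.140e-01  a ← 38.397781 − (+7.334e-03/-4.140e-01) = 38.415493
iter 3: u=0.833440  f(a)=+5.302e-06  f'(a)=-4.134e-01  a ← 38.415493 − (+5.302e-06/-4.134e-01) = 38.415506
iter 4: u=0.833439  f(a)=+2.771e-12  f'(a)=-4.134e-01  a ← 38.415506 − (+2.771e-12/-4.134e-01) = 38.415506
converged: |Δa| < 1e-12 after 4 iterations
sag = a·(cosh(S/(2a)) − 1) = 38.415506·(cosh(0.833439) − 1) = 14.132532
T_max/T_min = cosh(S/(2a)) = 1.367886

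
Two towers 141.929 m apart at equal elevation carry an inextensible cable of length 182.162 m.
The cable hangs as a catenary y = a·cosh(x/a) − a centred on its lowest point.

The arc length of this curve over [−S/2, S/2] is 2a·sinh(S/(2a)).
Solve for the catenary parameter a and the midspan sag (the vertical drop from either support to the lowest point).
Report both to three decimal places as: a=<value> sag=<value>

seed: a₀ = √(S³/(24(L−S))) = √(141.929³/(24·40.233)) = 54.413904
iter 1: u=1.304161  f(a)=+3.563e+00  f'(a)=-1.746e+00  a ← 54.413904 − (+3.563e+00/-1.746e+00) = 56.454708
iter 2: u=1.257017  f(a)=+2.103e-01  f'(a)=-1.546e+00  a ← 56.454708 − (+2.103e-01/-1.546e+00) = 56.590765
iter 3: u=1.253994  f(a)=+8.339e-04  f'(a)=-1.533e+00  a ← 56.590765 − (+8.339e-04/-1.533e+00) = 56.591309
iter 4: u=1.253982  f(a)=+1.323e-08  f'(a)=-1.533e+00  a ← 56.591309 − (+1.323e-08/-1.533e+00) = 56.591309
iter 5: u=1.253982  f(a)=-2.842e-14  f'(a)=-1.533e+00  a ← 56.591309 − (-2.842e-14/-1.533e+00) = 56.591309
converged: |Δa| < 1e-12 after 5 iterations
sag = a·(cosh(S/(2a)) − 1) = 56.591309·(cosh(1.253982) − 1) = 50.638933
T_max/T_min = cosh(S/(2a)) = 1.894818

a=56.591 sag=50.639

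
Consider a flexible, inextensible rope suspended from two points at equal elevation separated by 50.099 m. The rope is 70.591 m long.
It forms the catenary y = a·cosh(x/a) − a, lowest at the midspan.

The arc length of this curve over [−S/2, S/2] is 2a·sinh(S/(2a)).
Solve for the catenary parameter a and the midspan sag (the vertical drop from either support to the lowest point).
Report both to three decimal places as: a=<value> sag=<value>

seed: a₀ = √(S³/(24(L−S))) = √(50.099³/(24·20.492)) = 15.989902
iter 1: u=1.566582  f(a)=+2.667e+00  f'(a)=-3.250e+00  a ← 15.989902 − (+2.667e+00/-3.250e+00) = 16.810431
iter 2: u=1.490117  f(a)=+2.190e-01  f'(a)=-2.736e+00  a ← 16.810431 − (+2.190e-01/-2.736e+00) = 16.890474
iter 3: u=1.483055  f(a)=+1.769e-03  f'(a)=-2.692e+00  a ← 16.890474 − (+1.769e-03/-2.692e+00) = 16.891132
iter 4: u=1.482997  f(a)=+1.175e-07  f'(a)=-2.692e+00  a ← 16.891132 − (+1.175e-07/-2.692e+00) = 16.891132
iter 5: u=1.482997  f(a)=+1.421e-14  f'(a)=-2.692e+00  a ← 16.891132 − (+1.421e-14/-2.692e+00) = 16.891132
converged: |Δa| < 1e-12 after 5 iterations
sag = a·(cosh(S/(2a)) − 1) = 16.891132·(cosh(1.482997) − 1) = 22.237920
T_max/T_min = cosh(S/(2a)) = 2.316544

a=16.891 sag=22.238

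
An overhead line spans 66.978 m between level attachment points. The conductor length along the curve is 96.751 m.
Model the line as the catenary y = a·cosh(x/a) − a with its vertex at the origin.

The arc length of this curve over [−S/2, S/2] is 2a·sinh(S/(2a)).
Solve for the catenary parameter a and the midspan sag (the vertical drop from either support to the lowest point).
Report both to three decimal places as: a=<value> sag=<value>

seed: a₀ = √(S³/(24(L−S))) = √(66.978³/(24·29.773)) = 20.506018
iter 1: u=1.633130  f(a)=+4.232e+00  f'(a)=-3.756e+00  a ← 20.506018 − (+4.232e+00/-3.756e+00) = 21.632823
iter 2: u=1.548064  f(a)=+3.739e-01  f'(a)=-3.119e+00  a ← 21.632823 − (+3.739e-01/-3.119e+00) = 21.752691
iter 3: u=1.539534  f(a)=+3.543e-03  f'(a)=-3.060e+00  a ← 21.752691 − (+3.543e-03/-3.060e+00) = 21.753849
iter 4: u=1.539452  f(a)=+3.247e-07  f'(a)=-3.060e+00  a ← 21.753849 − (+3.247e-07/-3.060e+00) = 21.753849
iter 5: u=1.539452  f(a)=+0.000e+00  f'(a)=-3.060e+00  a ← 21.753849 − (+0.000e+00/-3.060e+00) = 21.753849
converged: |Δa| < 1e-12 after 5 iterations
sag = a·(cosh(S/(2a)) − 1) = 21.753849·(cosh(1.539452) − 1) = 31.287823
T_max/T_min = cosh(S/(2a)) = 2.438266

a=21.754 sag=31.288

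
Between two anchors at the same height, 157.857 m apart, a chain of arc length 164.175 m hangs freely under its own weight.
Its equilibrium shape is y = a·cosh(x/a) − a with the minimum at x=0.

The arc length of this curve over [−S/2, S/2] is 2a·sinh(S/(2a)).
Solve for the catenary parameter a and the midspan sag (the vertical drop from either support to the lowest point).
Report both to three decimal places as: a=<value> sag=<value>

a=162.023 sag=19.608

seed: a₀ = √(S³/(24(L−S))) = √(157.857³/(24·6.318)) = 161.064688
iter 1: u=0.490042  f(a)=+7.630e-02  f'(a)=-8.035e-02  a ← 161.064688 − (+7.630e-02/-8.035e-02) = 162.014195
iter 2: u=0.487170  f(a)=+6.799e-04  f'(a)=-7.893e-02  a ← 162.014195 − (+6.799e-04/-7.893e-02) = 162.022810
iter 3: u=0.487144  f(a)=+5.508e-08  f'(a)=-7.891e-02  a ← 162.022810 − (+5.508e-08/-7.891e-02) = 162.022810
iter 4: u=0.487144  f(a)=+0.000e+00  f'(a)=-7.891e-02  a ← 162.022810 − (+0.000e+00/-7.891e-02) = 162.022810
converged: |Δa| < 1e-12 after 4 iterations
sag = a·(cosh(S/(2a)) − 1) = 162.022810·(cosh(0.487144) − 1) = 19.607993
T_max/T_min = cosh(S/(2a)) = 1.121020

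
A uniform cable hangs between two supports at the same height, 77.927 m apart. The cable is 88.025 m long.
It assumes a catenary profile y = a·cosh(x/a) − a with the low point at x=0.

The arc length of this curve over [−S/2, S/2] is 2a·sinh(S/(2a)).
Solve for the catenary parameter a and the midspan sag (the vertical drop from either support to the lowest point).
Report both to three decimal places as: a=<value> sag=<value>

seed: a₀ = √(S³/(24(L−S))) = √(77.927³/(24·10.098)) = 44.188436
iter 1: u=0.881758  f(a)=+3.999e-01  f'(a)=-4.936e-01  a ← 44.188436 − (+3.999e-01/-4.936e-01) = 44.998650
iter 2: u=0.865882  f(a)=+1.126e-02  f'(a)=-4.661e-01  a ← 44.998650 − (+1.126e-02/-4.661e-01) = 45.022814
iter 3: u=0.865417  f(a)=+9.510e-06  f'(a)=-4.653e-01  a ← 45.022814 − (+9.510e-06/-4.653e-01) = 45.022835
iter 4: u=0.865416  f(a)=+6.793e-12  f'(a)=-4.653e-01  a ← 45.022835 − (+6.793e-12/-4.653e-01) = 45.022835
converged: |Δa| < 1e-12 after 4 iterations
sag = a·(cosh(S/(2a)) − 1) = 45.022835·(cosh(0.865416) − 1) = 17.938708
T_max/T_min = cosh(S/(2a)) = 1.398436

a=45.023 sag=17.939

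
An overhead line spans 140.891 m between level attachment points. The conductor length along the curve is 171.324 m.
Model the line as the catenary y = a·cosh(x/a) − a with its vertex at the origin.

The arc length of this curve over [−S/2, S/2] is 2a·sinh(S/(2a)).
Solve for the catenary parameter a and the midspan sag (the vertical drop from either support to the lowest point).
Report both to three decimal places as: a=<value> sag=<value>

a=63.792 sag=43.013

seed: a₀ = √(S³/(24(L−S))) = √(140.891³/(24·30.433)) = 61.879511
iter 1: u=1.138430  f(a)=+2.034e+00  f'(a)=-1.117e+00  a ← 61.879511 − (+2.034e+00/-1.117e+00) = 63.700274
iter 2: u=1.105890  f(a)=+9.323e-02  f'(a)=-1.017e+00  a ← 63.700274 − (+9.323e-02/-1.017e+00) = 63.791958
iter 3: u=1.104301  f(a)=+2.167e-04  f'(a)=-1.012e+00  a ← 63.791958 − (+2.167e-04/-1.012e+00) = 63.792172
iter 4: u=1.104297  f(a)=+1.177e-09  f'(a)=-1.012e+00  a ← 63.792172 − (+1.177e-09/-1.012e+00) = 63.792172
iter 5: u=1.104297  f(a)=-5.684e-14  f'(a)=-1.012e+00  a ← 63.792172 − (-5.684e-14/-1.012e+00) = 63.792172
converged: |Δa| < 1e-12 after 5 iterations
sag = a·(cosh(S/(2a)) − 1) = 63.792172·(cosh(1.104297) − 1) = 43.013350
T_max/T_min = cosh(S/(2a)) = 1.674273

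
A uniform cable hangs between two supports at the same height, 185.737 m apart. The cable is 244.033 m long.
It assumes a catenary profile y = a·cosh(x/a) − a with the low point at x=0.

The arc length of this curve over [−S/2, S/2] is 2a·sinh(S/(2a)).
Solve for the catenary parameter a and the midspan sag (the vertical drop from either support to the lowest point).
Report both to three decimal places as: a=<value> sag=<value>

a=70.655 sag=70.342

seed: a₀ = √(S³/(24(L−S))) = √(185.737³/(24·58.296)) = 67.674124
iter 1: u=1.372290  f(a)=+5.742e+00  f'(a)=-2.070e+00  a ← 67.674124 − (+5.742e+00/-2.070e+00) = 70.448073
iter 2: u=1.318255  f(a)=+3.719e-01  f'(a)=-1.810e+00  a ← 70.448073 − (+3.719e-01/-1.810e+00) = 70.653584
iter 3: u=1.314420  f(a)=+1.799e-03  f'(a)=-1.792e+00  a ← 70.653584 − (+1.799e-03/-1.792e+00) = 70.654588
iter 4: u=1.314402  f(a)=+4.257e-08  f'(a)=-1.792e+00  a ← 70.654588 − (+4.257e-08/-1.792e+00) = 70.654588
iter 5: u=1.314402  f(a)=+2.842e-14  f'(a)=-1.792e+00  a ← 70.654588 − (+2.842e-14/-1.792e+00) = 70.654588
converged: |Δa| < 1e-12 after 5 iterations
sag = a·(cosh(S/(2a)) − 1) = 70.654588·(cosh(1.314402) − 1) = 70.342210
T_max/T_min = cosh(S/(2a)) = 1.995579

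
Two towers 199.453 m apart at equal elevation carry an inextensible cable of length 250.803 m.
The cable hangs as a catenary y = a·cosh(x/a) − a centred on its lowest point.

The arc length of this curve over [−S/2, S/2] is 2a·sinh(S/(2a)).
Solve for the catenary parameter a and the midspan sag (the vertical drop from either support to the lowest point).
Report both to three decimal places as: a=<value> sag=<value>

seed: a₀ = √(S³/(24(L−S))) = √(199.453³/(24·51.350)) = 80.238909
iter 1: u=1.242870  f(a)=+4.115e+00  f'(a)=-1.489e+00  a ← 80.238909 − (+4.115e+00/-1.489e+00) = 83.002840
iter 2: u=1.201483  f(a)=+2.222e-01  f'(a)=-1.332e+00  a ← 83.002840 − (+2.222e-01/-1.332e+00) = 83.169645
iter 3: u=1.199073  f(a)=+7.296e-04  f'(a)=-1.323e+00  a ← 83.169645 − (+7.296e-04/-1.323e+00) = 83.170196
iter 4: u=1.199065  f(a)=+7.923e-09  f'(a)=-1.323e+00  a ← 83.170196 − (+7.923e-09/-1.323e+00) = 83.170196
iter 5: u=1.199065  f(a)=+5.684e-14  f'(a)=-1.323e+00  a ← 83.170196 − (+5.684e-14/-1.323e+00) = 83.170196
converged: |Δa| < 1e-12 after 5 iterations
sag = a·(cosh(S/(2a)) − 1) = 83.170196·(cosh(1.199065) − 1) = 67.305110
T_max/T_min = cosh(S/(2a)) = 1.809246

a=83.170 sag=67.305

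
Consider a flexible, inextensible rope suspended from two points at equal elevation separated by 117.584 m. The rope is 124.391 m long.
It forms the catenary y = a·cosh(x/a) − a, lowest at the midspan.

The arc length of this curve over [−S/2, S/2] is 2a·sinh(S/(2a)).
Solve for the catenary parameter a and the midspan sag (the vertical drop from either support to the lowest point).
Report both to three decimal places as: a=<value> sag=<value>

a=100.611 sag=17.672

seed: a₀ = √(S³/(24(L−S))) = √(117.584³/(24·6.807)) = 99.755959
iter 1: u=0.589358  f(a)=+1.192e-01  f'(a)=-1.413e-01  a ← 99.755959 − (+1.192e-01/-1.413e-01) = 100.599723
iter 2: u=0.584415  f(a)=+1.529e-03  f'(a)=-1.377e-01  a ← 100.599723 − (+1.529e-03/-1.377e-01) = 100.610831
iter 3: u=0.584351  f(a)=+2.590e-07  f'(a)=-1.376e-01  a ← 100.610831 − (+2.590e-07/-1.376e-01) = 100.610833
iter 4: u=0.584351  f(a)=+2.842e-14  f'(a)=-1.376e-01  a ← 100.610833 − (+2.842e-14/-1.376e-01) = 100.610833
converged: |Δa| < 1e-12 after 4 iterations
sag = a·(cosh(S/(2a)) − 1) = 100.610833·(cosh(0.584351) − 1) = 17.671963
T_max/T_min = cosh(S/(2a)) = 1.175647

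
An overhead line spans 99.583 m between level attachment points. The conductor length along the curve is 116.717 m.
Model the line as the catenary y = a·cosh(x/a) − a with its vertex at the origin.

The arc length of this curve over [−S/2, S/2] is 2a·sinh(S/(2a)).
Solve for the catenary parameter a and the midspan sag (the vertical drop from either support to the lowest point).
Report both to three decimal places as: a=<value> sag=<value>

seed: a₀ = √(S³/(24(L−S))) = √(99.583³/(24·17.134)) = 49.005272
iter 1: u=1.016044  f(a)=+9.065e-01  f'(a)=-7.742e-01  a ← 49.005272 − (+9.065e-01/-7.742e-01) = 50.176150
iter 2: u=0.992334  f(a)=+3.350e-02  f'(a)=-7.179e-01  a ← 50.176150 − (+3.350e-02/-7.179e-01) = 50.222820
iter 3: u=0.991412  f(a)=+4.966e-05  f'(a)=-7.158e-01  a ← 50.222820 − (+4.966e-05/-7.158e-01) = 50.222890
iter 4: u=0.991410  f(a)=+1.095e-10  f'(a)=-7.158e-01  a ← 50.222890 − (+1.095e-10/-7.158e-01) = 50.222890
iter 5: u=0.991410  f(a)=+1.421e-14  f'(a)=-7.158e-01  a ← 50.222890 − (+1.421e-14/-7.158e-01) = 50.222890
converged: |Δa| < 1e-12 after 5 iterations
sag = a·(cosh(S/(2a)) − 1) = 50.222890·(cosh(0.991410) − 1) = 26.770962
T_max/T_min = cosh(S/(2a)) = 1.533043

a=50.223 sag=26.771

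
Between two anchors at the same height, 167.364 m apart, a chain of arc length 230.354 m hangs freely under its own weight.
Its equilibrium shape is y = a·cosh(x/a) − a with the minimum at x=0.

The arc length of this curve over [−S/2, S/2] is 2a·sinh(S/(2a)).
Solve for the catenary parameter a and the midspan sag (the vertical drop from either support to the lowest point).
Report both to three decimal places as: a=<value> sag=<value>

seed: a₀ = √(S³/(24(L−S))) = √(167.364³/(24·62.990)) = 55.686721
iter 1: u=1.502728  f(a)=+7.507e+00  f'(a)=-2.816e+00  a ← 55.686721 − (+7.507e+00/-2.816e+00) = 58.352362
iter 2: u=1.434081  f(a)=+5.727e-01  f'(a)=-2.401e+00  a ← 58.352362 − (+5.727e-01/-2.401e+00) = 58.590832
iter 3: u=1.428244  f(a)=+3.941e-03  f'(a)=-2.368e+00  a ← 58.590832 − (+3.941e-03/-2.368e+00) = 58.592496
iter 4: u=1.428203  f(a)=+1.895e-07  f'(a)=-2.368e+00  a ← 58.592496 − (+1.895e-07/-2.368e+00) = 58.592496
iter 5: u=1.428203  f(a)=+0.000e+00  f'(a)=-2.368e+00  a ← 58.592496 − (+0.000e+00/-2.368e+00) = 58.592496
converged: |Δa| < 1e-12 after 5 iterations
sag = a·(cosh(S/(2a)) − 1) = 58.592496·(cosh(1.428203) − 1) = 70.631426
T_max/T_min = cosh(S/(2a)) = 2.205469

a=58.592 sag=70.631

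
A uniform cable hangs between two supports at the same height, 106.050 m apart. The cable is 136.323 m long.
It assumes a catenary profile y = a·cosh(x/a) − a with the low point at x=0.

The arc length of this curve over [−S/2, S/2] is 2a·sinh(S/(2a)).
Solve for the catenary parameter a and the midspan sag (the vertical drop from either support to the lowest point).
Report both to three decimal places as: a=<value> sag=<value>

seed: a₀ = √(S³/(24(L−S))) = √(106.050³/(24·30.273)) = 40.516569
iter 1: u=1.308724  f(a)=+2.701e+00  f'(a)=-1.766e+00  a ← 40.516569 − (+2.701e+00/-1.766e+00) = 42.045498
iter 2: u=1.261134  f(a)=+1.604e-01  f'(a)=-1.562e+00  a ← 42.045498 − (+1.604e-01/-1.562e+00) = 42.148169
iter 3: u=1.258062  f(a)=+6.448e-04  f'(a)=-1.550e+00  a ← 42.148169 − (+6.448e-04/-1.550e+00) = 42.148585
iter 4: u=1.258049  f(a)=+1.051e-08  f'(a)=-1.550e+00  a ← 42.148585 − (+1.051e-08/-1.550e+00) = 42.148585
iter 5: u=1.258049  f(a)=+0.000e+00  f'(a)=-1.550e+00  a ← 42.148585 − (+0.000e+00/-1.550e+00) = 42.148585
converged: |Δa| < 1e-12 after 5 iterations
sag = a·(cosh(S/(2a)) − 1) = 42.148585·(cosh(1.258049) − 1) = 37.991875
T_max/T_min = cosh(S/(2a)) = 1.901380

a=42.149 sag=37.992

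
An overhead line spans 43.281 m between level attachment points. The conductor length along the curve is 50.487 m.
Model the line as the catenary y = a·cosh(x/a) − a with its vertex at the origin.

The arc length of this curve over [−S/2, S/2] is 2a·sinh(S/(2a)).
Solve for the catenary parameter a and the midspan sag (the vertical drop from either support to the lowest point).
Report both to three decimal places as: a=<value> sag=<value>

seed: a₀ = √(S³/(24(L−S))) = √(43.281³/(24·7.206)) = 21.651759
iter 1: u=0.999480  f(a)=+3.686e-01  f'(a)=-7.345e-01  a ← 21.651759 − (+3.686e-01/-7.345e-01) = 22.153579
iter 2: u=0.976840  f(a)=+1.320e-02  f'(a)=-6.828e-01  a ← 22.153579 − (+1.320e-02/-6.828e-01) = 22.172919
iter 3: u=0.975988  f(a)=+1.834e-05  f'(a)=-6.809e-01  a ← 22.172919 − (+1.834e-05/-6.809e-01) = 22.172946
iter 4: u=0.975987  f(a)=+3.548e-11  f'(a)=-6.809e-01  a ← 22.172946 − (+3.548e-11/-6.809e-01) = 22.172946
iter 5: u=0.975987  f(a)=+0.000e+00  f'(a)=-6.809e-01  a ← 22.172946 − (+0.000e+00/-6.809e-01) = 22.172946
converged: |Δa| < 1e-12 after 5 iterations
sag = a·(cosh(S/(2a)) − 1) = 22.172946·(cosh(0.975987) − 1) = 11.425772
T_max/T_min = cosh(S/(2a)) = 1.515302

a=22.173 sag=11.426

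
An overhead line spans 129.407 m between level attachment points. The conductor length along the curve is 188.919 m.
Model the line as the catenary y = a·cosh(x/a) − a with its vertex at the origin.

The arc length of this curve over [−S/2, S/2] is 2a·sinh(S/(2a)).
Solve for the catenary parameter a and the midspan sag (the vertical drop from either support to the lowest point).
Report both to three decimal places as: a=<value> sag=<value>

a=41.397 sag=61.735

seed: a₀ = √(S³/(24(L−S))) = √(129.407³/(24·59.512)) = 38.951910
iter 1: u=1.661112  f(a)=+8.771e+00  f'(a)=-3.986e+00  a ← 38.951910 − (+8.771e+00/-3.986e+00) = 41.152247
iter 2: u=1.572296  f(a)=+7.981e-01  f'(a)=-3.291e+00  a ← 41.152247 − (+7.981e-01/-3.291e+00) = 41.394750
iter 3: u=1.563085  f(a)=+8.068e-03  f'(a)=-3.225e+00  a ← 41.394750 − (+8.068e-03/-3.225e+00) = 41.397252
iter 4: u=1.562990  f(a)=+8.431e-07  f'(a)=-3.224e+00  a ← 41.397252 − (+8.431e-07/-3.224e+00) = 41.397252
iter 5: u=1.562990  f(a)=+0.000e+00  f'(a)=-3.224e+00  a ← 41.397252 − (+0.000e+00/-3.224e+00) = 41.397252
converged: |Δa| < 1e-12 after 5 iterations
sag = a·(cosh(S/(2a)) − 1) = 41.397252·(cosh(1.562990) − 1) = 61.735331
T_max/T_min = cosh(S/(2a)) = 2.491291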